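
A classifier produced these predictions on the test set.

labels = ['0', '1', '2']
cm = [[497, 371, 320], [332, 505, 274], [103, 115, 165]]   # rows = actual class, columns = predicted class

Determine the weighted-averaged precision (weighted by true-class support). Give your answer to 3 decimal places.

Per-class precision (TP/(TP+FP)):
  0: TP=497, FP=332+103=435 → 497/932 = 0.5333
  1: TP=505, FP=371+115=486 → 505/991 = 0.5096
  2: TP=165, FP=320+274=594 → 165/759 = 0.2174
Weighted-precision = Σ (supportᵢ/N)·precisionᵢ with N=2682: (1188/2682)·0.5333 + (1111/2682)·0.5096 + (383/2682)·0.2174 = 0.478

0.478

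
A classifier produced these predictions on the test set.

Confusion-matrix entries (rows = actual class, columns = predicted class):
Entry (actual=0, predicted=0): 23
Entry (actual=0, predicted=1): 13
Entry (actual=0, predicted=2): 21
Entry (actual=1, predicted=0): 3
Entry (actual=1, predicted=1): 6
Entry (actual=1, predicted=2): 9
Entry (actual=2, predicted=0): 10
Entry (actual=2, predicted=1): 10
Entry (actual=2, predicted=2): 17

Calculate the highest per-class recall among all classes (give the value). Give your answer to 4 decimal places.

Per-class recall (TP/(TP+FN)):
  0: TP=23, FN=13+21=34 → 23/57 = 0.40351
  1: TP=6, FN=3+9=12 → 6/18 = 0.33333
  2: TP=17, FN=10+10=20 → 17/37 = 0.45946
Highest is class '2' with recall = 0.4595.

0.4595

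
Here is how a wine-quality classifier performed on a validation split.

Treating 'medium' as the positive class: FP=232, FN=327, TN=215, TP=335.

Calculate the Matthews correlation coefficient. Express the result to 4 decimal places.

-0.0127

MCC = (TP·TN − FP·FN) / √((TP+FP)(TP+FN)(TN+FP)(TN+FN))
Numerator = 335·215 − 232·327 = -3839
Denominator = √(567·662·447·542) = √90938514996 = 301560.1350
MCC = -3839 / 301560.1350 = -0.0127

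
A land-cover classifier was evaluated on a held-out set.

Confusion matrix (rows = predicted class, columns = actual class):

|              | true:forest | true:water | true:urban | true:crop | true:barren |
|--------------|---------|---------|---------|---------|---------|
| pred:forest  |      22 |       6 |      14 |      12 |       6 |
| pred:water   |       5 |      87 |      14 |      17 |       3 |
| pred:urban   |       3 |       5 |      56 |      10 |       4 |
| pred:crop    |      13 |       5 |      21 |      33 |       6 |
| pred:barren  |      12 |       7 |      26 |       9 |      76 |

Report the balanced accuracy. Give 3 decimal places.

0.565

Balanced accuracy = mean of per-class recall.
  forest: recall = 22/55 = 0.4000
  water: recall = 87/110 = 0.7909
  urban: recall = 56/131 = 0.4275
  crop: recall = 33/81 = 0.4074
  barren: recall = 76/95 = 0.8000
Mean = (0.4000 + 0.7909 + 0.4275 + 0.4074 + 0.8000) / 5 = 0.565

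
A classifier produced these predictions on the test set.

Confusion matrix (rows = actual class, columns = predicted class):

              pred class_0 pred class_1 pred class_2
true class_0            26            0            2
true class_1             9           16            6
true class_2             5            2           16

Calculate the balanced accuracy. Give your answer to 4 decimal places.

0.7135

Balanced accuracy = mean of per-class recall.
  class_0: recall = 26/28 = 0.92857
  class_1: recall = 16/31 = 0.51613
  class_2: recall = 16/23 = 0.69565
Mean = (0.92857 + 0.51613 + 0.69565) / 3 = 0.7135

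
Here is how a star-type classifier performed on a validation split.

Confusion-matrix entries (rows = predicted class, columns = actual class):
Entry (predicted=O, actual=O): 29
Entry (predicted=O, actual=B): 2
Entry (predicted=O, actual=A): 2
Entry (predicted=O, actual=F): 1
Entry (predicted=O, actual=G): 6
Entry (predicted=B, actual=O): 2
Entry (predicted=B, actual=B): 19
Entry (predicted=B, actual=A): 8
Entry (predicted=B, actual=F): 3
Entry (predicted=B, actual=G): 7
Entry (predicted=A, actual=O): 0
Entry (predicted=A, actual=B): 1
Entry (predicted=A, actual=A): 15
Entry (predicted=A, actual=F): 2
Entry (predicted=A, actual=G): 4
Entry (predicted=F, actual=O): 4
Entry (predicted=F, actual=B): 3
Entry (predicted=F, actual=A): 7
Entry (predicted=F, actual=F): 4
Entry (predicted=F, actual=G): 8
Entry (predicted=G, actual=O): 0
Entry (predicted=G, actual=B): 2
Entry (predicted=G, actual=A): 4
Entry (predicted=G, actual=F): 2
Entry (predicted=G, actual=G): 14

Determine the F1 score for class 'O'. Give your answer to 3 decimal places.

0.773

Take TP from the diagonal, FP from the rest of the 'O' prediction marginal, FN from the rest of the 'O' actual marginal.
F1 score = 2·TP/(2·TP+FP+FN).
O: TP=29, FP=2+2+1+6=11, FN=2+0+4+0=6 → 58/75 = 0.7733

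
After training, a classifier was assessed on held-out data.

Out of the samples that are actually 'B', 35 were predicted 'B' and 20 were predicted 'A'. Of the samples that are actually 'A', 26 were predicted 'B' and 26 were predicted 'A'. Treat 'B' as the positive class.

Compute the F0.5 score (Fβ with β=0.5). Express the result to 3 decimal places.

0.585

Fβ = (1+β²)·TP / ((1+β²)·TP + β²·FN + FP), with β²=1/4
= 1.25·35 / (1.25·35 + 0.25·20 + 26) = 0.585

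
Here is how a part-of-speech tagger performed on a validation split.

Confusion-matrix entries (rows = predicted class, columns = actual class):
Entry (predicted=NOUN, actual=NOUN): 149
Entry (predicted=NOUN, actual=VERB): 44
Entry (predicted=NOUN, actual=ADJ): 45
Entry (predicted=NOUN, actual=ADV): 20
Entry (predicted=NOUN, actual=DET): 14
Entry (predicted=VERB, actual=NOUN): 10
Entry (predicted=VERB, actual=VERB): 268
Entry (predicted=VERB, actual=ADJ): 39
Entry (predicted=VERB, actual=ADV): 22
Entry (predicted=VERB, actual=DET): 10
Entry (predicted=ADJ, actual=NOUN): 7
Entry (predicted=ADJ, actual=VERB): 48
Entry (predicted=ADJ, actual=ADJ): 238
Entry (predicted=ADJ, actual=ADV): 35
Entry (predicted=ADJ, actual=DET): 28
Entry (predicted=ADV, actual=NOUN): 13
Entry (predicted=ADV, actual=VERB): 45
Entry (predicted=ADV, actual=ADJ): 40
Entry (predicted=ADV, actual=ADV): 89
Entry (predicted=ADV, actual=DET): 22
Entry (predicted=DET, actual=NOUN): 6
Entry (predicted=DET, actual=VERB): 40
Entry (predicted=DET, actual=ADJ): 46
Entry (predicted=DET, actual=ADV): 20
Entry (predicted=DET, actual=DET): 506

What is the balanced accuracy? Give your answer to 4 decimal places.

0.6684

Balanced accuracy = mean of per-class recall.
  NOUN: recall = 149/185 = 0.80541
  VERB: recall = 268/445 = 0.60225
  ADJ: recall = 238/408 = 0.58333
  ADV: recall = 89/186 = 0.47849
  DET: recall = 506/580 = 0.87241
Mean = (0.80541 + 0.60225 + 0.58333 + 0.47849 + 0.87241) / 5 = 0.6684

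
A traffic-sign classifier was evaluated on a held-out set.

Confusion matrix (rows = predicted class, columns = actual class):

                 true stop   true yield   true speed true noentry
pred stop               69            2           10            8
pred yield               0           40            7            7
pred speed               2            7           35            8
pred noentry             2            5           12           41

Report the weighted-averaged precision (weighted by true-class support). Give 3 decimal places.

0.719

Per-class precision (TP/(TP+FP)):
  stop: TP=69, FP=2+10+8=20 → 69/89 = 0.7753
  yield: TP=40, FP=0+7+7=14 → 40/54 = 0.7407
  speed: TP=35, FP=2+7+8=17 → 35/52 = 0.6731
  noentry: TP=41, FP=2+5+12=19 → 41/60 = 0.6833
Weighted-precision = Σ (supportᵢ/N)·precisionᵢ with N=255: (73/255)·0.7753 + (54/255)·0.7407 + (64/255)·0.6731 + (64/255)·0.6833 = 0.719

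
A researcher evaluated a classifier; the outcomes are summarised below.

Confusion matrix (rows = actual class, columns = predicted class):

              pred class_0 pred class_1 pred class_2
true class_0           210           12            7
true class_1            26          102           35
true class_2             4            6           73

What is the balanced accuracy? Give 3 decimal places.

0.807

Balanced accuracy = mean of per-class recall.
  class_0: recall = 210/229 = 0.9170
  class_1: recall = 102/163 = 0.6258
  class_2: recall = 73/83 = 0.8795
Mean = (0.9170 + 0.6258 + 0.8795) / 3 = 0.807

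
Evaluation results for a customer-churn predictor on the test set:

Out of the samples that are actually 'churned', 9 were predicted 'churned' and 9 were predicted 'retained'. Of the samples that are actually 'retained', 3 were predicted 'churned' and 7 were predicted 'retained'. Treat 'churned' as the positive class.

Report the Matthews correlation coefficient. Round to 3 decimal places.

0.194

MCC = (TP·TN − FP·FN) / √((TP+FP)(TP+FN)(TN+FP)(TN+FN))
Numerator = 9·7 − 3·9 = 36
Denominator = √(12·18·10·16) = √34560 = 185.9032
MCC = 36 / 185.9032 = 0.194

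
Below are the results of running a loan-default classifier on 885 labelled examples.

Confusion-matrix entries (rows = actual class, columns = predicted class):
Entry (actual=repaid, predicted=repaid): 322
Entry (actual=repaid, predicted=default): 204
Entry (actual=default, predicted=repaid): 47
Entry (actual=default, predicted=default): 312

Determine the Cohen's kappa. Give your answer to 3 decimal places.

0.450

Observed agreement pₒ = trace/N = 634/885 = 0.7164
Expected agreement pₑ = Σ (rowᵢ·colᵢ)/N² = (526·369 + 359·516)/885² = 0.4843
κ = (pₒ − pₑ)/(1 − pₑ) = (0.7164 − 0.4843)/(1 − 0.4843) = 0.450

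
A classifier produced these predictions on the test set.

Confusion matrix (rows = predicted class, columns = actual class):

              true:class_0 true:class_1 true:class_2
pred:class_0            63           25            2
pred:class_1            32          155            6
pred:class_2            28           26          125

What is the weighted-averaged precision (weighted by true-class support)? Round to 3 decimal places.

0.745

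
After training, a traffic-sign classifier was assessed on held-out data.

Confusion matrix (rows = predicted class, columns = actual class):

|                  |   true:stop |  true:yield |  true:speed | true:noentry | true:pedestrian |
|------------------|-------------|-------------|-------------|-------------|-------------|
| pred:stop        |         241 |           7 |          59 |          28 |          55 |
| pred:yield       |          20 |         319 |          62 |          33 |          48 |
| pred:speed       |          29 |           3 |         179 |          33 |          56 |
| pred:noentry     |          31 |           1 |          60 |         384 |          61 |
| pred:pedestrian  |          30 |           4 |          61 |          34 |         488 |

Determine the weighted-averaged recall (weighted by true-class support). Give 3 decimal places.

Per-class recall (TP/(TP+FN)):
  stop: TP=241, FN=20+29+31+30=110 → 241/351 = 0.6866
  yield: TP=319, FN=7+3+1+4=15 → 319/334 = 0.9551
  speed: TP=179, FN=59+62+60+61=242 → 179/421 = 0.4252
  noentry: TP=384, FN=28+33+33+34=128 → 384/512 = 0.7500
  pedestrian: TP=488, FN=55+48+56+61=220 → 488/708 = 0.6893
Weighted-recall = Σ (supportᵢ/N)·recallᵢ with N=2326: (351/2326)·0.6866 + (334/2326)·0.9551 + (421/2326)·0.4252 + (512/2326)·0.7500 + (708/2326)·0.6893 = 0.693

0.693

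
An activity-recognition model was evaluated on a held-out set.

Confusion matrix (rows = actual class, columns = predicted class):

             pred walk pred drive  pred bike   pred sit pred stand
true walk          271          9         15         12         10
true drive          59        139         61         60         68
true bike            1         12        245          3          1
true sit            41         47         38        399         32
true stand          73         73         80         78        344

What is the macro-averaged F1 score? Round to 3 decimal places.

0.634

Per-class F1 score (2·TP/(2·TP+FP+FN)):
  walk: TP=271, FP=59+1+41+73=174, FN=9+15+12+10=46 → 542/762 = 0.7113
  drive: TP=139, FP=9+12+47+73=141, FN=59+61+60+68=248 → 278/667 = 0.4168
  bike: TP=245, FP=15+61+38+80=194, FN=1+12+3+1=17 → 490/701 = 0.6990
  sit: TP=399, FP=12+60+3+78=153, FN=41+47+38+32=158 → 798/1109 = 0.7196
  stand: TP=344, FP=10+68+1+32=111, FN=73+73+80+78=304 → 688/1103 = 0.6238
Macro-F1 score = mean = (0.7113 + 0.4168 + 0.6990 + 0.7196 + 0.6238) / 5 = 0.634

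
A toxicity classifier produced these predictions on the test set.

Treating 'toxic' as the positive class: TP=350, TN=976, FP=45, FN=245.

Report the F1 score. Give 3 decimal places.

0.707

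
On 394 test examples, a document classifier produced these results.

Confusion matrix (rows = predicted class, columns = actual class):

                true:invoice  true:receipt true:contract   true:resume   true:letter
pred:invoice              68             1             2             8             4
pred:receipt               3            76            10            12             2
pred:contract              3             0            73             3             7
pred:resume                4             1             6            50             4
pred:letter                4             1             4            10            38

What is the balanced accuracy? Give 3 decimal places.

0.771

Balanced accuracy = mean of per-class recall.
  invoice: recall = 68/82 = 0.8293
  receipt: recall = 76/79 = 0.9620
  contract: recall = 73/95 = 0.7684
  resume: recall = 50/83 = 0.6024
  letter: recall = 38/55 = 0.6909
Mean = (0.8293 + 0.9620 + 0.7684 + 0.6024 + 0.6909) / 5 = 0.771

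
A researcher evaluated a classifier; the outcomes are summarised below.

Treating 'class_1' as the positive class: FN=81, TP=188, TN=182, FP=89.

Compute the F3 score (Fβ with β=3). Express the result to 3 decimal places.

Fβ = (1+β²)·TP / ((1+β²)·TP + β²·FN + FP), with β²=9
= 10·188 / (10·188 + 9·81 + 89) = 0.697

0.697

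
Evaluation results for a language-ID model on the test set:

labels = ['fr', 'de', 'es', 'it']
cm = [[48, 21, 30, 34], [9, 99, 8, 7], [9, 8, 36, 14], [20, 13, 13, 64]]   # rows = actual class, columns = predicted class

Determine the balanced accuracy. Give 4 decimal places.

0.5712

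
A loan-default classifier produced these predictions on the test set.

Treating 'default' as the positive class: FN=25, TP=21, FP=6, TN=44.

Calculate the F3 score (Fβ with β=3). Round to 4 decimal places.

0.4762

Fβ = (1+β²)·TP / ((1+β²)·TP + β²·FN + FP), with β²=9
= 10·21 / (10·21 + 9·25 + 6) = 0.4762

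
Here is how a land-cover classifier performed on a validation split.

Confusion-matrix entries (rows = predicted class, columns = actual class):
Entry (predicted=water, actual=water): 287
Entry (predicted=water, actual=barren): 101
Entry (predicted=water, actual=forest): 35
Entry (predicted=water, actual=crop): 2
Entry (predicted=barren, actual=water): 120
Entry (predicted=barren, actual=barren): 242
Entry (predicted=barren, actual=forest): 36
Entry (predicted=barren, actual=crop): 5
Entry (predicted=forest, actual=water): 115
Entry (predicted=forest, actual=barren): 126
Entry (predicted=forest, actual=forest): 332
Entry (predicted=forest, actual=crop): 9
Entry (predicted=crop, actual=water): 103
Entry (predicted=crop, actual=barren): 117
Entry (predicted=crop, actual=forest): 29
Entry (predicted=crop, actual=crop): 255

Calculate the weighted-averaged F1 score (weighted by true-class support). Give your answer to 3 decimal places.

0.569

Per-class F1 score (2·TP/(2·TP+FP+FN)):
  water: TP=287, FP=101+35+2=138, FN=120+115+103=338 → 574/1050 = 0.5467
  barren: TP=242, FP=120+36+5=161, FN=101+126+117=344 → 484/989 = 0.4894
  forest: TP=332, FP=115+126+9=250, FN=35+36+29=100 → 664/1014 = 0.6548
  crop: TP=255, FP=103+117+29=249, FN=2+5+9=16 → 510/775 = 0.6581
Weighted-F1 score = Σ (supportᵢ/N)·F1 scoreᵢ with N=1914: (625/1914)·0.5467 + (586/1914)·0.4894 + (432/1914)·0.6548 + (271/1914)·0.6581 = 0.569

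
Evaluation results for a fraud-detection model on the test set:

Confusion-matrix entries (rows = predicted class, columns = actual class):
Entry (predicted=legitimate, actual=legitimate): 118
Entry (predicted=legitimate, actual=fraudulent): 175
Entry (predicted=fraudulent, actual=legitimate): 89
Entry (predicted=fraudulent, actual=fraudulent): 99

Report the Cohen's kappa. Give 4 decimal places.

-0.0653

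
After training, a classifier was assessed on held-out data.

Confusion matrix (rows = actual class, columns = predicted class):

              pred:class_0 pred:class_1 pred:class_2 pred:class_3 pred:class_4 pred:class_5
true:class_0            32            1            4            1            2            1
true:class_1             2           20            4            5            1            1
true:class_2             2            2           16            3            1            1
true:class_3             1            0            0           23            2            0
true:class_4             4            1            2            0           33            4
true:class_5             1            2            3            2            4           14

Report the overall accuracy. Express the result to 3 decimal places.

0.708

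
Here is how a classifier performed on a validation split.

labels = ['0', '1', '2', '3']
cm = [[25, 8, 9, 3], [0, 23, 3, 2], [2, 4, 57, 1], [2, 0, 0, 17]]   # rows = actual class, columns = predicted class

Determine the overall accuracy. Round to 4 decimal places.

Accuracy = trace / total = (25+23+57+17=122) / 156 = 122/156 = 0.7821

0.7821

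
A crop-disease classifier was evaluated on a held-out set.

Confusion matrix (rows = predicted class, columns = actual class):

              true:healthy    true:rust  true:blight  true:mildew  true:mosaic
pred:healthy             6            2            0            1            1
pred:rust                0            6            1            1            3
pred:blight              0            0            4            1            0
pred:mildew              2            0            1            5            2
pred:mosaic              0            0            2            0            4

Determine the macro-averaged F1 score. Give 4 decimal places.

0.5938

Per-class F1 score (2·TP/(2·TP+FP+FN)):
  healthy: TP=6, FP=2+0+1+1=4, FN=0+0+2+0=2 → 12/18 = 0.66667
  rust: TP=6, FP=0+1+1+3=5, FN=2+0+0+0=2 → 12/19 = 0.63158
  blight: TP=4, FP=0+0+1+0=1, FN=0+1+1+2=4 → 8/13 = 0.61538
  mildew: TP=5, FP=2+0+1+2=5, FN=1+1+1+0=3 → 10/18 = 0.55556
  mosaic: TP=4, FP=0+0+2+0=2, FN=1+3+0+2=6 → 8/16 = 0.50000
Macro-F1 score = mean = (0.66667 + 0.63158 + 0.61538 + 0.55556 + 0.50000) / 5 = 0.5938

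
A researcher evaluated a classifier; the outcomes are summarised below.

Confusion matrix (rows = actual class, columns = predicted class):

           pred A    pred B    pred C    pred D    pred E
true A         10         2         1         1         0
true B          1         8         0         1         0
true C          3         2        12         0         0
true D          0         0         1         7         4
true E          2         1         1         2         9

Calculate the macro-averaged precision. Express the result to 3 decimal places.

0.674

Per-class precision (TP/(TP+FP)):
  A: TP=10, FP=1+3+0+2=6 → 10/16 = 0.6250
  B: TP=8, FP=2+2+0+1=5 → 8/13 = 0.6154
  C: TP=12, FP=1+0+1+1=3 → 12/15 = 0.8000
  D: TP=7, FP=1+1+0+2=4 → 7/11 = 0.6364
  E: TP=9, FP=0+0+0+4=4 → 9/13 = 0.6923
Macro-precision = mean = (0.6250 + 0.6154 + 0.8000 + 0.6364 + 0.6923) / 5 = 0.674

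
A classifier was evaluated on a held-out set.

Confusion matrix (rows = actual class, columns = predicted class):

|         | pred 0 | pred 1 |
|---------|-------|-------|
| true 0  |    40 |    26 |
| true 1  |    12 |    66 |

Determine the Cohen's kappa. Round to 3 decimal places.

Observed agreement pₒ = trace/N = 106/144 = 0.7361
Expected agreement pₑ = Σ (rowᵢ·colᵢ)/N² = (66·52 + 78·92)/144² = 0.5116
κ = (pₒ − pₑ)/(1 − pₑ) = (0.7361 − 0.5116)/(1 − 0.5116) = 0.460

0.460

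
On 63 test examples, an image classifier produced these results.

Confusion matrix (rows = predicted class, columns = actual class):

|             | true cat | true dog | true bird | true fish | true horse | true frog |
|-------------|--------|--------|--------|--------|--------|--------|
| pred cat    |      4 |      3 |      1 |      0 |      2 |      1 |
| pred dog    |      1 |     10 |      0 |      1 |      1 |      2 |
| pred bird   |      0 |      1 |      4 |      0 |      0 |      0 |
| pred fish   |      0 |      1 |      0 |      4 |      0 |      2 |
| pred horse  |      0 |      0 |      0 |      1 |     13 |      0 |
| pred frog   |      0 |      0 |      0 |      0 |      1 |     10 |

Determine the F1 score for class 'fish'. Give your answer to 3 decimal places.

0.615

Take TP from the diagonal, FP from the rest of the 'fish' prediction marginal, FN from the rest of the 'fish' actual marginal.
F1 score = 2·TP/(2·TP+FP+FN).
fish: TP=4, FP=0+1+0+0+2=3, FN=0+1+0+1+0=2 → 8/13 = 0.6154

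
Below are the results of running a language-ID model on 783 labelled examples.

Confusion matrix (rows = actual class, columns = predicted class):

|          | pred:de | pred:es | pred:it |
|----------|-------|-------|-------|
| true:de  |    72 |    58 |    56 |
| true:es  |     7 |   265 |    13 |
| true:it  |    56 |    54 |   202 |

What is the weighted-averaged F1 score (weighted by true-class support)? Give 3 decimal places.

0.674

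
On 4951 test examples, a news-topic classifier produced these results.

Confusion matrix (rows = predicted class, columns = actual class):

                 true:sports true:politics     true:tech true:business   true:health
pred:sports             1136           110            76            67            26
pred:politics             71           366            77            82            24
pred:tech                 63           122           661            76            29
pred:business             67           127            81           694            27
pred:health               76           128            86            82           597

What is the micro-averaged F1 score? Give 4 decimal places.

Micro-averaging pools counts across classes: ΣTP=3454, ΣFP=1497, ΣFN=1497.
Micro-F1 score = 2·TP/(2·TP+FP+FN) on pooled counts = 0.6976 (equals overall accuracy in single-label multiclass).

0.6976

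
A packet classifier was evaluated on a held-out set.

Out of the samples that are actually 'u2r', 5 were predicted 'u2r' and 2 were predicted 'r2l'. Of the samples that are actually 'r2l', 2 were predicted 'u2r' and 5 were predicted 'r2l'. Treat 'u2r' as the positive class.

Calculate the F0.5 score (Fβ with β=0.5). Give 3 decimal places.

Fβ = (1+β²)·TP / ((1+β²)·TP + β²·FN + FP), with β²=1/4
= 1.25·5 / (1.25·5 + 0.25·2 + 2) = 0.714

0.714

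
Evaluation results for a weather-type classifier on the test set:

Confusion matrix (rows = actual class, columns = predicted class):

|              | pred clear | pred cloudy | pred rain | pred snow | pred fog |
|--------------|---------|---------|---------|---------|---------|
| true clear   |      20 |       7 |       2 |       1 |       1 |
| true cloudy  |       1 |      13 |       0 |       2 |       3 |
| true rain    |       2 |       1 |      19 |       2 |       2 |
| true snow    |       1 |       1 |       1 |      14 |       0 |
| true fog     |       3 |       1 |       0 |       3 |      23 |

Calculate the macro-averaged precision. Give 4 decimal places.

Per-class precision (TP/(TP+FP)):
  clear: TP=20, FP=1+2+1+3=7 → 20/27 = 0.74074
  cloudy: TP=13, FP=7+1+1+1=10 → 13/23 = 0.56522
  rain: TP=19, FP=2+0+1+0=3 → 19/22 = 0.86364
  snow: TP=14, FP=1+2+2+3=8 → 14/22 = 0.63636
  fog: TP=23, FP=1+3+2+0=6 → 23/29 = 0.79310
Macro-precision = mean = (0.74074 + 0.56522 + 0.86364 + 0.63636 + 0.79310) / 5 = 0.7198

0.7198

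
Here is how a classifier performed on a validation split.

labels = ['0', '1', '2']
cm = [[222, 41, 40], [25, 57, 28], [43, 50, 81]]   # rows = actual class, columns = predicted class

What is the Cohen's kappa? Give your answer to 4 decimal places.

0.3788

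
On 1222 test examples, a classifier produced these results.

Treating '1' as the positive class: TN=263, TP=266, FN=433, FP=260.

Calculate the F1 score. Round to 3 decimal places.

Precision = TP/(TP+FP) = 266/526 = 0.5057
Recall = TP/(TP+FN) = 266/699 = 0.3805
F1 = 2·TP/(2·TP+FP+FN) = 532/1225 = 0.434

0.434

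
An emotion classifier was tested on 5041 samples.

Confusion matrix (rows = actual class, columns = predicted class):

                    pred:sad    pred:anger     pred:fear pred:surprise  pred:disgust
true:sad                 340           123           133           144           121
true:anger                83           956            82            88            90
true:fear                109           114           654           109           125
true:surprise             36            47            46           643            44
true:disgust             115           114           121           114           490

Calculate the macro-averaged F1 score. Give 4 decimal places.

0.5959

Per-class F1 score (2·TP/(2·TP+FP+FN)):
  sad: TP=340, FP=83+109+36+115=343, FN=123+133+144+121=521 → 680/1544 = 0.44041
  anger: TP=956, FP=123+114+47+114=398, FN=83+82+88+90=343 → 1912/2653 = 0.72069
  fear: TP=654, FP=133+82+46+121=382, FN=109+114+109+125=457 → 1308/2147 = 0.60922
  surprise: TP=643, FP=144+88+109+114=455, FN=36+47+46+44=173 → 1286/1914 = 0.67189
  disgust: TP=490, FP=121+90+125+44=380, FN=115+114+121+114=464 → 980/1824 = 0.53728
Macro-F1 score = mean = (0.44041 + 0.72069 + 0.60922 + 0.67189 + 0.53728) / 5 = 0.5959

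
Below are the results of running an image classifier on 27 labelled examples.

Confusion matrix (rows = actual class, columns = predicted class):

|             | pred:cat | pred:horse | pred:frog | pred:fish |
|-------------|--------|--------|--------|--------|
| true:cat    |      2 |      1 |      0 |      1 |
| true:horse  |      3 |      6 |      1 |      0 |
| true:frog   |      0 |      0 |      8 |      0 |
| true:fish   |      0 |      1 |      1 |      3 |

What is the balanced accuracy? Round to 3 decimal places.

Balanced accuracy = mean of per-class recall.
  cat: recall = 2/4 = 0.5000
  horse: recall = 6/10 = 0.6000
  frog: recall = 8/8 = 1.0000
  fish: recall = 3/5 = 0.6000
Mean = (0.5000 + 0.6000 + 1.0000 + 0.6000) / 4 = 0.675

0.675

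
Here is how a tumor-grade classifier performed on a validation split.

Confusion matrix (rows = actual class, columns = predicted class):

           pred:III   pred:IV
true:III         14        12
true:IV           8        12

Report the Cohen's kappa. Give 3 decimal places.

0.135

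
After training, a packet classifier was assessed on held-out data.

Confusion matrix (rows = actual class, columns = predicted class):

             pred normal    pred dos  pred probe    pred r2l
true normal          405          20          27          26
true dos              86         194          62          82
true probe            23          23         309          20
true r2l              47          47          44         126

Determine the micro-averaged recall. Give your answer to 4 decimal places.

Micro-averaging pools counts across classes: ΣTP=1034, ΣFP=507, ΣFN=507.
Micro-recall = TP/(TP+FN) on pooled counts = 0.6710 (equals overall accuracy in single-label multiclass).

0.6710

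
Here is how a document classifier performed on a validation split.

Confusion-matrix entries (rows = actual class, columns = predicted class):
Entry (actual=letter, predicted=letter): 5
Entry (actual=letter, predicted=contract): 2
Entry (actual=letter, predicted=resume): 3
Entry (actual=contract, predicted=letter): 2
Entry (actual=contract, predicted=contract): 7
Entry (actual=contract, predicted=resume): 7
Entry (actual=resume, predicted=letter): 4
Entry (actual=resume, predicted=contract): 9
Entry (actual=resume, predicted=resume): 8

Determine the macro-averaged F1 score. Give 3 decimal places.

0.433

Per-class F1 score (2·TP/(2·TP+FP+FN)):
  letter: TP=5, FP=2+4=6, FN=2+3=5 → 10/21 = 0.4762
  contract: TP=7, FP=2+9=11, FN=2+7=9 → 14/34 = 0.4118
  resume: TP=8, FP=3+7=10, FN=4+9=13 → 16/39 = 0.4103
Macro-F1 score = mean = (0.4762 + 0.4118 + 0.4103) / 3 = 0.433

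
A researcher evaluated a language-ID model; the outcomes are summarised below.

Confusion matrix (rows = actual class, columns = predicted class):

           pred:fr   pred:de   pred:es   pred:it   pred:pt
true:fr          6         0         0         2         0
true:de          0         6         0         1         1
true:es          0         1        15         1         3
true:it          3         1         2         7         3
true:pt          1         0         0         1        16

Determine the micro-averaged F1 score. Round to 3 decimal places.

0.714

Micro-averaging pools counts across classes: ΣTP=50, ΣFP=20, ΣFN=20.
Micro-F1 score = 2·TP/(2·TP+FP+FN) on pooled counts = 0.714 (equals overall accuracy in single-label multiclass).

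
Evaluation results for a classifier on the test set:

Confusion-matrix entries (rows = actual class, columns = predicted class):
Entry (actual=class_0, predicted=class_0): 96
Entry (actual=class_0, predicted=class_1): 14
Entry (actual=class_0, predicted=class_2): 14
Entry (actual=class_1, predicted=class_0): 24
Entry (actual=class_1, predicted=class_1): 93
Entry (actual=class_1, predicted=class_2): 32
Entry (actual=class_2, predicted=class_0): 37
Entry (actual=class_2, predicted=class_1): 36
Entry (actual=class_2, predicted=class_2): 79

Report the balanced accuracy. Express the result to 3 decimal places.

Balanced accuracy = mean of per-class recall.
  class_0: recall = 96/124 = 0.7742
  class_1: recall = 93/149 = 0.6242
  class_2: recall = 79/152 = 0.5197
Mean = (0.7742 + 0.6242 + 0.5197) / 3 = 0.639

0.639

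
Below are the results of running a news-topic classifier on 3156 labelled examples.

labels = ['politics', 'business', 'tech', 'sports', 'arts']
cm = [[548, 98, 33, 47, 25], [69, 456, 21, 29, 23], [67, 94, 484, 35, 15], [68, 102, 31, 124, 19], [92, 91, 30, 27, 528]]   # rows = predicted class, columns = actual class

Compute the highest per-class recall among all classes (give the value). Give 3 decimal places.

0.866

Per-class recall (TP/(TP+FN)):
  politics: TP=548, FN=69+67+68+92=296 → 548/844 = 0.6493
  business: TP=456, FN=98+94+102+91=385 → 456/841 = 0.5422
  tech: TP=484, FN=33+21+31+30=115 → 484/599 = 0.8080
  sports: TP=124, FN=47+29+35+27=138 → 124/262 = 0.4733
  arts: TP=528, FN=25+23+15+19=82 → 528/610 = 0.8656
Highest is class 'arts' with recall = 0.866.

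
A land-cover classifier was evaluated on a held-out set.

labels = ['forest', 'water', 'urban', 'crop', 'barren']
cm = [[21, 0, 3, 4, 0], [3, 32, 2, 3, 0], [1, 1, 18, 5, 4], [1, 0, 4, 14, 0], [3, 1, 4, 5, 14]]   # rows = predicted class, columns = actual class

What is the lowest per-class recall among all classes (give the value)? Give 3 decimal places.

Per-class recall (TP/(TP+FN)):
  forest: TP=21, FN=3+1+1+3=8 → 21/29 = 0.7241
  water: TP=32, FN=0+1+0+1=2 → 32/34 = 0.9412
  urban: TP=18, FN=3+2+4+4=13 → 18/31 = 0.5806
  crop: TP=14, FN=4+3+5+5=17 → 14/31 = 0.4516
  barren: TP=14, FN=0+0+4+0=4 → 14/18 = 0.7778
Lowest is class 'crop' with recall = 0.452.

0.452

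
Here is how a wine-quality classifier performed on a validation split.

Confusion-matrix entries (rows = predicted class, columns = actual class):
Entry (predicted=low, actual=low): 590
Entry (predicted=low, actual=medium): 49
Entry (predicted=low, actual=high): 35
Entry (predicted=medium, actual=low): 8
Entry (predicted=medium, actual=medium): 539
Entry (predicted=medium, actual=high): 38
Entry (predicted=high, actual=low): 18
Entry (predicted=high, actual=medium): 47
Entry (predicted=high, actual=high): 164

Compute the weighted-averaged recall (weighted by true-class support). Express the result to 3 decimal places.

Per-class recall (TP/(TP+FN)):
  low: TP=590, FN=8+18=26 → 590/616 = 0.9578
  medium: TP=539, FN=49+47=96 → 539/635 = 0.8488
  high: TP=164, FN=35+38=73 → 164/237 = 0.6920
Weighted-recall = Σ (supportᵢ/N)·recallᵢ with N=1488: (616/1488)·0.9578 + (635/1488)·0.8488 + (237/1488)·0.6920 = 0.869

0.869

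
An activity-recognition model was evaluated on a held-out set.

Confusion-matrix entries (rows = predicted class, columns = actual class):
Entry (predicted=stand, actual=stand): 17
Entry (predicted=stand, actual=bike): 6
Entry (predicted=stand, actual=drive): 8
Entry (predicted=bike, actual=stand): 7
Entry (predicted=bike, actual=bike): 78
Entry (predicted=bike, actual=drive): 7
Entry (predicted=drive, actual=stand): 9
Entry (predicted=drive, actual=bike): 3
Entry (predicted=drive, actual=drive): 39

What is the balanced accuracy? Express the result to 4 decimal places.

0.7113

Balanced accuracy = mean of per-class recall.
  stand: recall = 17/33 = 0.51515
  bike: recall = 78/87 = 0.89655
  drive: recall = 39/54 = 0.72222
Mean = (0.51515 + 0.89655 + 0.72222) / 3 = 0.7113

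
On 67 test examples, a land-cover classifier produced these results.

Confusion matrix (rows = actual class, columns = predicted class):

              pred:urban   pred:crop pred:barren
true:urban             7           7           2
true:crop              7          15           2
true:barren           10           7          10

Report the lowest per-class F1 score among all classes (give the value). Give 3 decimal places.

0.350

Per-class F1 score (2·TP/(2·TP+FP+FN)):
  urban: TP=7, FP=7+10=17, FN=7+2=9 → 14/40 = 0.3500
  crop: TP=15, FP=7+7=14, FN=7+2=9 → 30/53 = 0.5660
  barren: TP=10, FP=2+2=4, FN=10+7=17 → 20/41 = 0.4878
Lowest is class 'urban' with F1 score = 0.350.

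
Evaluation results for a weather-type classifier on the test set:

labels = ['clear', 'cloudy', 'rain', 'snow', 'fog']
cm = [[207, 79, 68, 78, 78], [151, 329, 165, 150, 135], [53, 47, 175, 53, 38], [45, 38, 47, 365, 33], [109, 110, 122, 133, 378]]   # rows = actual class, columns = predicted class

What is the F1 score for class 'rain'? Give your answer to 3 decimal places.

0.371

One-vs-rest for 'rain': TP = diagonal; FP = other classes predicted 'rain'; FN = 'rain' predicted as other.
F1 score = 2·TP/(2·TP+FP+FN).
rain: TP=175, FP=68+165+47+122=402, FN=53+47+53+38=191 → 350/943 = 0.3712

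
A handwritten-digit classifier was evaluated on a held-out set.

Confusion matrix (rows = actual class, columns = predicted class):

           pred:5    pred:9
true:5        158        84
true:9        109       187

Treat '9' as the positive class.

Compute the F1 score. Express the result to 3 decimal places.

Precision = TP/(TP+FP) = 187/271 = 0.6900
Recall = TP/(TP+FN) = 187/296 = 0.6318
F1 = 2·TP/(2·TP+FP+FN) = 374/567 = 0.660

0.660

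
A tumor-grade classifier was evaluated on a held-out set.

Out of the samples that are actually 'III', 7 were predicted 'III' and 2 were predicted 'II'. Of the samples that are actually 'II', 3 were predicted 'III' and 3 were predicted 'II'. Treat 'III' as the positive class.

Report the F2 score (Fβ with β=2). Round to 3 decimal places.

Fβ = (1+β²)·TP / ((1+β²)·TP + β²·FN + FP), with β²=4
= 5·7 / (5·7 + 4·2 + 3) = 0.761

0.761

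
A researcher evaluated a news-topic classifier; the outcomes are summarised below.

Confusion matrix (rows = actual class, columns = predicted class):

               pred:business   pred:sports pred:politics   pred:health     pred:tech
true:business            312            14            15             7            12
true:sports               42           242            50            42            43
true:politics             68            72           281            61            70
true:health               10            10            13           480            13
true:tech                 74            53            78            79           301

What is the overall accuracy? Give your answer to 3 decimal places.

Accuracy = trace / total = (312+242+281+480+301=1616) / 2442 = 1616/2442 = 0.662

0.662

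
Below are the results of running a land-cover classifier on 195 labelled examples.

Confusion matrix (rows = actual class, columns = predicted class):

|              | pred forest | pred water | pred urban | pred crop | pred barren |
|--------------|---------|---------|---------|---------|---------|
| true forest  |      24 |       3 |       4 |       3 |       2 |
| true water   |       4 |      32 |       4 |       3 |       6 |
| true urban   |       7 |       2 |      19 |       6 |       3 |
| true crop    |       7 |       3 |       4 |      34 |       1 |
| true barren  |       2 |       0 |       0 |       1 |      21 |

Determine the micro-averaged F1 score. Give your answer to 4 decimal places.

Micro-averaging pools counts across classes: ΣTP=130, ΣFP=65, ΣFN=65.
Micro-F1 score = 2·TP/(2·TP+FP+FN) on pooled counts = 0.6667 (equals overall accuracy in single-label multiclass).

0.6667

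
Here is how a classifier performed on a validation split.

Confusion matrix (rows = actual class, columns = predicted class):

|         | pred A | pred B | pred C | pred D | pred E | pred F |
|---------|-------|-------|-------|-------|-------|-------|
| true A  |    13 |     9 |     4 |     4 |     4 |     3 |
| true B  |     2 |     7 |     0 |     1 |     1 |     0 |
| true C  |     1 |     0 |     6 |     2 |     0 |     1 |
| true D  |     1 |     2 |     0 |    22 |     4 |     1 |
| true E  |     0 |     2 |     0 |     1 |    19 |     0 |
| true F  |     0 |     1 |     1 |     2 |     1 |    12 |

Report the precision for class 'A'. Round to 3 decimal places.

0.765

One-vs-rest for 'A': TP = diagonal; FP = other classes predicted 'A'; FN = 'A' predicted as other.
precision = TP/(TP+FP).
A: TP=13, FP=2+1+1+0+0=4 → 13/17 = 0.7647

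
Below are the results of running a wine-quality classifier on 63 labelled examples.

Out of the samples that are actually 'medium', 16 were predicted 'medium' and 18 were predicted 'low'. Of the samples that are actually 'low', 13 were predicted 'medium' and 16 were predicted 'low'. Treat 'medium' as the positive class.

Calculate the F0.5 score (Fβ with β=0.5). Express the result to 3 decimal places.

0.533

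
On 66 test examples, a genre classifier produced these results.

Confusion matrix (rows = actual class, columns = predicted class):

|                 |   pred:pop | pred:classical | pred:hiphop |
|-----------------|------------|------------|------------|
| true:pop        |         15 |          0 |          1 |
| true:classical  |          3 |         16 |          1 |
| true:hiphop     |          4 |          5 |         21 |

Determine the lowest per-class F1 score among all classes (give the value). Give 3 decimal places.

0.780

Per-class F1 score (2·TP/(2·TP+FP+FN)):
  pop: TP=15, FP=3+4=7, FN=0+1=1 → 30/38 = 0.7895
  classical: TP=16, FP=0+5=5, FN=3+1=4 → 32/41 = 0.7805
  hiphop: TP=21, FP=1+1=2, FN=4+5=9 → 42/53 = 0.7925
Lowest is class 'classical' with F1 score = 0.780.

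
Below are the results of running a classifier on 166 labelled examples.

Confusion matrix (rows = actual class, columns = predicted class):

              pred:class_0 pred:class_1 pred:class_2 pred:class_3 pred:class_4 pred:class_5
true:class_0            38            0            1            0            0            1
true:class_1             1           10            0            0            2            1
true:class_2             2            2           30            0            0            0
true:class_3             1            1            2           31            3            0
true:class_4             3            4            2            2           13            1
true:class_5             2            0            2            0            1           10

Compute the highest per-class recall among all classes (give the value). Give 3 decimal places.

0.950

Per-class recall (TP/(TP+FN)):
  class_0: TP=38, FN=0+1+0+0+1=2 → 38/40 = 0.9500
  class_1: TP=10, FN=1+0+0+2+1=4 → 10/14 = 0.7143
  class_2: TP=30, FN=2+2+0+0+0=4 → 30/34 = 0.8824
  class_3: TP=31, FN=1+1+2+3+0=7 → 31/38 = 0.8158
  class_4: TP=13, FN=3+4+2+2+1=12 → 13/25 = 0.5200
  class_5: TP=10, FN=2+0+2+0+1=5 → 10/15 = 0.6667
Highest is class 'class_0' with recall = 0.950.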